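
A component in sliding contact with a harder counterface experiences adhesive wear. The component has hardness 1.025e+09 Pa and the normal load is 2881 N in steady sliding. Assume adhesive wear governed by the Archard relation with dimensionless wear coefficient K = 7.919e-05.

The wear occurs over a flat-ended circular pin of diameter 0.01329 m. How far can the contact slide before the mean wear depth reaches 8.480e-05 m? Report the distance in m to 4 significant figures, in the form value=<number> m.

value=52.85 m

All working math keeps full precision — intermediate values are printed rounded — rounded once at the end to 4 significant figures.
Contact area A = π·d²/4 = π·(0.01329 m)²/4 = 1.387e-04 m².
As SI base values: W = 2881 N, H = 1.025e+09 Pa, K = 7.919e-05.
At the depth limit, V_lim = h_lim·A = 8.480e-05 · 1.387e-04 = 1.176e-08 m³.
Life L = V_lim·H/(K·W) = 1.176e-08 · 1.025e+09 / (7.919e-05 · 2881) = 52.85 m.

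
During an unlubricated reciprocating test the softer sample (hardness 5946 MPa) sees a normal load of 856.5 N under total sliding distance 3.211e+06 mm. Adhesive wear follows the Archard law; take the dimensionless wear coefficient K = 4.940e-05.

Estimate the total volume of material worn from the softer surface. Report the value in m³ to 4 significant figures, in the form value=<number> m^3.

The algebra carries exact precision — intermediates are printed rounded — rounded once at the end: four significant figures.
Convert: Sliding distance L = 3.211e+06 mm = 3211 m.
Convert: Hardness H = 5946 MPa = 5.946e+09 Pa.
Restated in SI base units: W = 856.5 N, H = 5.946e+09 Pa, K = 4.940e-05.
Archard relation: V = K·W·L/H = 4.940e-05 · 856.5 · 3211 / 5.946e+09 = 2.285e-08 m³.

value=2.285e-08 m^3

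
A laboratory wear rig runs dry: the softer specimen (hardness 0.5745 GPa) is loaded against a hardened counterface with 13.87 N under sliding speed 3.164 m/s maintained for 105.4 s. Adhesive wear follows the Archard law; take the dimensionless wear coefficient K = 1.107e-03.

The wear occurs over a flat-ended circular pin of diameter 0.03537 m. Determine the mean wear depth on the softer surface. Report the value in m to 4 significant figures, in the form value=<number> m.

value=9.071e-06 m

Each operation holds full float precision; intermediate values appear rounded. Rounded once at the end: four significant digits.
Distance covered L = v·t = 3.164 m/s × 105.4 s = 333.5 m.
Hardness H = 0.5745 GPa = 5.745e+08 Pa.
Contact area A = π·d²/4 = π·(0.03537 m)²/4 = 9.826e-04 m².
Restated in SI base units: W = 13.87 N, H = 5.745e+08 Pa, K = 1.107e-03.
The Archard volume V = K·W·L/H = 1.107e-03 · 13.87 · 333.5 / 5.745e+08 = 8.913e-09 m³.
Mean wear depth h = V/A = 8.913e-09 / 9.826e-04 = 9.071e-06 m.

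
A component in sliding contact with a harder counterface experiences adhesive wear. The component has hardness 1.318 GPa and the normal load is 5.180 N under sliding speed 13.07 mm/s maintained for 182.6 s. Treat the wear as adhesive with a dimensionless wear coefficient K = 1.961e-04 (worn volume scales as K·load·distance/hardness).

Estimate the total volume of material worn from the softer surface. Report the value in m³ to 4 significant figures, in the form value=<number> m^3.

value=1.839e-12 m^3

All working math keeps exact precision. Quoted intermediates are rounded — one last rounding to 4 significant figures.
Convert: Sliding speed v = 13.07 mm/s = 0.01307 m/s. Path length L = v·t = 0.01307 m/s × 182.6 s = 2.387 m.
Convert: Hardness H = 1.318 GPa = 1.318e+09 Pa.
SI base units throughout: W = 5.180 N, H = 1.318e+09 Pa, K = 1.961e-04.
Volume removed: V = K·W·L/H = 1.961e-04 · 5.180 · 2.387 / 1.318e+09 = 1.839e-12 m³.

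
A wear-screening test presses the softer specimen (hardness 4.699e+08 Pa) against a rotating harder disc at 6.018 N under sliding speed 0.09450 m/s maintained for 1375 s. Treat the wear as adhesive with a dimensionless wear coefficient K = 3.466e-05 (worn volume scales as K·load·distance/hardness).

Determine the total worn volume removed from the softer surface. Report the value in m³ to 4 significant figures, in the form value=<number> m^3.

value=5.768e-11 m^3

The intermediates are displayed rounded; every step holds full float precision. Rounded just once, at four significant figures.
Convert: Sliding distance L = v·t = 0.09450 m/s × 1375 s = 129.9 m.
Working in SI base units: W = 6.018 N, H = 4.699e+08 Pa, K = 3.466e-05.
The Archard volume V = K·W·L/H = 3.466e-05 · 6.018 · 129.9 / 4.699e+08 = 5.768e-11 m³.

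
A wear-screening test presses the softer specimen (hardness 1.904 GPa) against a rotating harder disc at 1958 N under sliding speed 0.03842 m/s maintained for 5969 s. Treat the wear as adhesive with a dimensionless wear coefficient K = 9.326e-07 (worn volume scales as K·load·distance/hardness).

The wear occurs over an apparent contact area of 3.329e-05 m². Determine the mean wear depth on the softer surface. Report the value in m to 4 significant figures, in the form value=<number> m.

value=6.607e-06 m

Each operation keeps full float precision; the intermediates appear rounded, and rounded once at the end to four significant digits.
Distance L = v·t = 0.03842 m/s × 5969 s = 229.3 m.
Hardness H = 1.904 GPa = 1.904e+09 Pa.
In SI base units: W = 1958 N, H = 1.904e+09 Pa, K = 9.326e-07.
Archard relation: V = K·W·L/H = 9.326e-07 · 1958 · 229.3 / 1.904e+09 = 2.199e-10 m³.
Depth h = V/A = 2.199e-10 / 3.329e-05 = 6.607e-06 m.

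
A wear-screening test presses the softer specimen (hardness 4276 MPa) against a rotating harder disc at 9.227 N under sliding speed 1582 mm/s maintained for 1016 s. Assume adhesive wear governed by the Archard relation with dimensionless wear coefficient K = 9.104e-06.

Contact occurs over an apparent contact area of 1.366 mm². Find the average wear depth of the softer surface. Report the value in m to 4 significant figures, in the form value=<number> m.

Quoted intermediates are rounded, and every step carries full precision; a lone final rounding: four significant figures.
Convert: Sliding speed v = 1582 mm/s = 1.582 m/s. Sliding distance L = v·t = 1.582 m/s × 1016 s = 1607 m.
Convert: Hardness H = 4276 MPa = 4.276e+09 Pa.
Convert: Contact area A = 1.366 mm² = 1.366e-06 m².
Restated in SI base units: W = 9.227 N, H = 4.276e+09 Pa, K = 9.104e-06.
By Archard's law, V = K·W·L/H = 9.104e-06 · 9.227 · 1607 / 4.276e+09 = 3.158e-11 m³.
Wear depth h = V/A = 3.158e-11 / 1.366e-06 = 2.312e-05 m.

value=2.312e-05 m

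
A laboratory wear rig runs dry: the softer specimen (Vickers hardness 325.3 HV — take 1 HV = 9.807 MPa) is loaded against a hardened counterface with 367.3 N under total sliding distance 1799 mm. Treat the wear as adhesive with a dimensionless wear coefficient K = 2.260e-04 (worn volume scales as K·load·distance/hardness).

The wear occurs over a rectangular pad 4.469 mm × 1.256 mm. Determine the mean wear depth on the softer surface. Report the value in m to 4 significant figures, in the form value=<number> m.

value=8.340e-06 m

The intermediates are printed rounded. The computation maintains full float precision — a lone final rounding, at 4 significant figures.
Convert: Distance covered L = 1799 mm = 1.799 m.
Convert: Hardness H = 325.3 HV × 9.807 MPa/HV = 3190 MPa = 3.190e+09 Pa.
Convert: Pad sides 4.469 mm × 1.256 mm = 0.004469 m × 0.001256 m. Contact area A = 0.004469 m × 0.001256 m = 5.613e-06 m².
Working in SI base units: W = 367.3 N, H = 3.190e+09 Pa, K = 2.260e-04.
Wear volume V = K·W·L/H = 2.260e-04 · 367.3 · 1.799 / 3.190e+09 = 4.681e-11 m³.
Depth h = V/A = 4.681e-11 / 5.613e-06 = 8.340e-06 m.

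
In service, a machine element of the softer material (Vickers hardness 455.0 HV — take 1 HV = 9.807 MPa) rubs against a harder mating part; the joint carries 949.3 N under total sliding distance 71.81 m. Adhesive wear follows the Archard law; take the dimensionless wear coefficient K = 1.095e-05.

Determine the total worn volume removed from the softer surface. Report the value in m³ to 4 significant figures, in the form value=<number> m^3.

Intermediates are printed rounded. Every step holds full float precision; rounded once at the end to four significant figures.
Hardness H = 455.0 HV × 9.807 MPa/HV = 4462 MPa = 4.462e+09 Pa.
In SI base units, W = 949.3 N, H = 4.462e+09 Pa, K = 1.095e-05.
Worn volume V = K·W·L/H = 1.095e-05 · 949.3 · 71.81 / 4.462e+09 = 1.673e-10 m³.

value=1.673e-10 m^3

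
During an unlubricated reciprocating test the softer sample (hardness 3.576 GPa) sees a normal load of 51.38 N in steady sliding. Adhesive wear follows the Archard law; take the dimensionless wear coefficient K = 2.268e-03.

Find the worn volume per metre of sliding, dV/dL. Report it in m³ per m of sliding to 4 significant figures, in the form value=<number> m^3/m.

value=3.259e-11 m^3/m

Quoted intermediates are rounded — the computation holds full precision; one last rounding, at four significant digits.
Hardness H = 3.576 GPa = 3.576e+09 Pa.
Working in SI base units: W = 51.38 N, H = 3.576e+09 Pa, K = 2.268e-03.
Volumetric rate dV/dL = K·W/H, so: 2.268e-03 · 51.38 / 3.576e+09 = 3.259e-11 m³/m.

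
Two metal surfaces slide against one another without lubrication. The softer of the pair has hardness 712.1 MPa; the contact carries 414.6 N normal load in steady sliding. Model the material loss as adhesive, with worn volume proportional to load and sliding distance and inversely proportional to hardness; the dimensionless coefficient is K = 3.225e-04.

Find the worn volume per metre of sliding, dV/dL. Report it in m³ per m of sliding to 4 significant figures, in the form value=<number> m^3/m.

value=1.878e-10 m^3/m

Displayed values are rounded — all arithmetic keeps full float precision. Rounded once at the end to four significant digits.
Hardness H = 712.1 MPa = 7.121e+08 Pa.
Working in SI base units: W = 414.6 N, H = 7.121e+08 Pa, K = 3.225e-04.
The wear rate dV/dL = K·W/H (no L dependence): 3.225e-04 · 414.6 / 7.121e+08 = 1.878e-10 m³/m.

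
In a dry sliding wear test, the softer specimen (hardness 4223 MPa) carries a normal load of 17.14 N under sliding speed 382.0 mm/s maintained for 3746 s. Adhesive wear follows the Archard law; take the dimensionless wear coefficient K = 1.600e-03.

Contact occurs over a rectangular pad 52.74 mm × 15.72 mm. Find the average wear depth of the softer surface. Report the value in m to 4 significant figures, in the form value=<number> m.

Intermediates are displayed rounded; all working math runs at full precision. Rounded just once, at four significant figures.
Sliding speed v = 382.0 mm/s = 0.3820 m/s. The distance L = v·t = 0.3820 m/s × 3746 s = 1431 m.
Hardness H = 4223 MPa = 4.223e+09 Pa.
Pad sides 52.74 mm × 15.72 mm = 0.05274 m × 0.01572 m. Contact area A = 0.05274 m × 0.01572 m = 8.291e-04 m².
SI base units throughout: W = 17.14 N, H = 4.223e+09 Pa, K = 1.600e-03.
By Archard's law, V = K·W·L/H = 1.600e-03 · 17.14 · 1431 / 4.223e+09 = 9.293e-09 m³.
Wear depth h = V/A = 9.293e-09 / 8.291e-04 = 1.121e-05 m.

value=1.121e-05 m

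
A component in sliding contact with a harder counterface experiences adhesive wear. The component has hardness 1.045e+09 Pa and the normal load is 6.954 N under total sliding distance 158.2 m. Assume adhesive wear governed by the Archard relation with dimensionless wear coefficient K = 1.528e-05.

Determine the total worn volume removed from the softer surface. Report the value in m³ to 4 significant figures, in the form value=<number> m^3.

Every step carries exact precision; intermediate values are shown rounded; one final rounding: 4 significant figures.
SI base units throughout: W = 6.954 N, H = 1.045e+09 Pa, K = 1.528e-05.
Volume removed: V = K·W·L/H = 1.528e-05 · 6.954 · 158.2 / 1.045e+09 = 1.609e-11 m³.

value=1.609e-11 m^3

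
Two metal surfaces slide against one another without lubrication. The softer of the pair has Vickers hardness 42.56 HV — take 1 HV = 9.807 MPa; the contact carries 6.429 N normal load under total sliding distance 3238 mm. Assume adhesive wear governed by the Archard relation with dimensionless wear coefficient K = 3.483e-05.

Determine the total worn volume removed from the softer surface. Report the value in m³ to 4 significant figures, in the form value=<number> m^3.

value=1.737e-12 m^3

Intermediate values are displayed rounded; the algebra runs at exact precision, and a single final rounding: 4 significant figures.
Convert: Total distance L = 3238 mm = 3.238 m.
Convert: Hardness H = 42.56 HV × 9.807 MPa/HV = 417.4 MPa = 4.174e+08 Pa.
As SI base values: W = 6.429 N, H = 4.174e+08 Pa, K = 3.483e-05.
The Archard volume V = K·W·L/H = 3.483e-05 · 6.429 · 3.238 / 4.174e+08 = 1.737e-12 m³.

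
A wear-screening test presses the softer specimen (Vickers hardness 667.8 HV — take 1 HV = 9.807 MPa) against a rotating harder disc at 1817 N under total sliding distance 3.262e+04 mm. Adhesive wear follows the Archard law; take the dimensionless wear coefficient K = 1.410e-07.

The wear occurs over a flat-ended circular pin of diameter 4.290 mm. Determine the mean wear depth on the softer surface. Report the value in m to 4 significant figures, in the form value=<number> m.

value=8.828e-08 m

The algebra maintains exact precision; intermediate values appear rounded. Rounded just once: 4 significant figures.
Distance L = 3.262e+04 mm = 32.62 m.
Hardness H = 667.8 HV × 9.807 MPa/HV = 6549 MPa = 6.549e+09 Pa.
Pin diameter d = 4.290 mm = 0.004290 m. Contact area A = π·d²/4 = π·(0.004290 m)²/4 = 1.445e-05 m².
In SI base units: W = 1817 N, H = 6.549e+09 Pa, K = 1.410e-07.
The Archard volume V = K·W·L/H = 1.410e-07 · 1817 · 32.62 / 6.549e+09 = 1.276e-12 m³.
Depth of wear h = V/A = 1.276e-12 / 1.445e-05 = 8.828e-08 m.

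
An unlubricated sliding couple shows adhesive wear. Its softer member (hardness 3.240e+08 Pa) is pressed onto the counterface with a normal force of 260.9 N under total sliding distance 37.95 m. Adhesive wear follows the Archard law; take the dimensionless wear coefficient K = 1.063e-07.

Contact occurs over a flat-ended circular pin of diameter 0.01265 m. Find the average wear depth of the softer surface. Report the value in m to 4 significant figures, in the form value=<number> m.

The algebra runs at full float precision; intermediates appear rounded. Rounded once at the end, at 4 significant figures.
Contact area A = π·d²/4 = π·(0.01265 m)²/4 = 1.257e-04 m².
Expressed in SI base units: W = 260.9 N, H = 3.240e+08 Pa, K = 1.063e-07.
Volume removed: V = K·W·L/H = 1.063e-07 · 260.9 · 37.95 / 3.240e+08 = 3.248e-12 m³.
Average depth h = V/A = 3.248e-12 / 1.257e-04 = 2.585e-08 m.

value=2.585e-08 m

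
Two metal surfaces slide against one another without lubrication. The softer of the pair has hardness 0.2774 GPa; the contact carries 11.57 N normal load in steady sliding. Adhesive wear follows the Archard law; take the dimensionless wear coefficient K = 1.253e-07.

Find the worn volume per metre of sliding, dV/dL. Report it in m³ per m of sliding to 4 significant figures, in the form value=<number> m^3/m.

Intermediate values are shown rounded. All arithmetic keeps full precision — rounded once at the end to four significant digits.
Hardness H = 0.2774 GPa = 2.774e+08 Pa.
Collected in SI base units: W = 11.57 N, H = 2.774e+08 Pa, K = 1.253e-07.
Wear rate dV/dL = K·W/H — distance-free: 1.253e-07 · 11.57 / 2.774e+08 = 5.226e-15 m³/m.

value=5.226e-15 m^3/m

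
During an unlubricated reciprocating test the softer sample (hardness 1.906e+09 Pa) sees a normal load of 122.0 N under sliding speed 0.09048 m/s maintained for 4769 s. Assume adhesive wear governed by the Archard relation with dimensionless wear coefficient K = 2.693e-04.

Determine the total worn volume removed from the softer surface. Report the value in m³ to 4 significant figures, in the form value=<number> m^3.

value=7.438e-09 m^3

All working math holds full float precision. The intermediates are shown rounded — rounded once at the end: 4 significant digits.
Convert: The distance L = v·t = 0.09048 m/s × 4769 s = 431.5 m.
Expressed in SI base units: W = 122.0 N, H = 1.906e+09 Pa, K = 2.693e-04.
The Archard volume V = K·W·L/H = 2.693e-04 · 122.0 · 431.5 / 1.906e+09 = 7.438e-09 m³.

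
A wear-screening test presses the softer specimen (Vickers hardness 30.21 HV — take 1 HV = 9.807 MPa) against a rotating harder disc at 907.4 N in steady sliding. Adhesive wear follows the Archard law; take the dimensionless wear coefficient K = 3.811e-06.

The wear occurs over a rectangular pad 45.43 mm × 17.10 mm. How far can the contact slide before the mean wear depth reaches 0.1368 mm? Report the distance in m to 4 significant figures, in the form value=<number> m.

The computation carries exact precision. Displayed values are rounded; one final rounding: 4 significant figures.
Convert: Hardness H = 30.21 HV × 9.807 MPa/HV = 296.3 MPa = 2.963e+08 Pa.
Convert: Pad sides 45.43 mm × 17.10 mm = 0.04543 m × 0.01710 m. Contact area A = 0.04543 m × 0.01710 m = 7.769e-04 m².
Convert: Depth limit h_lim = 0.1368 mm = 1.368e-04 m.
Restated in SI base units: W = 907.4 N, H = 2.963e+08 Pa, K = 3.811e-06.
Wearable volume V_lim = h_lim·A = 1.368e-04 · 7.769e-04 = 1.063e-07 m³.
Inverting, life L = V_lim·H/(K·W) = 1.063e-07 · 2.963e+08 / (3.811e-06 · 907.4) = 9105 m.

value=9105 m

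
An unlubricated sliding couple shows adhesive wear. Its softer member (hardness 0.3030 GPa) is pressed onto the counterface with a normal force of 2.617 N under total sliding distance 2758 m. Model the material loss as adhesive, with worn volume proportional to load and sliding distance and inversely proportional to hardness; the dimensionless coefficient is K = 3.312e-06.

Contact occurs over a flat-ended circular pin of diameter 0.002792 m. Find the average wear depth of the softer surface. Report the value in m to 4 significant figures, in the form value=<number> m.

The computation keeps exact precision; the intermediates are shown rounded — rounded once at the end, at four significant figures.
Convert: Hardness H = 0.3030 GPa = 3.030e+08 Pa.
Convert: Contact area A = π·d²/4 = π·(0.002792 m)²/4 = 6.122e-06 m².
In SI base units, W = 2.617 N, H = 3.030e+08 Pa, K = 3.312e-06.
By Archard's law, V = K·W·L/H = 3.312e-06 · 2.617 · 2758 / 3.030e+08 = 7.889e-11 m³.
Mean depth h = V/A = 7.889e-11 / 6.122e-06 = 1.289e-05 m.

value=1.289e-05 m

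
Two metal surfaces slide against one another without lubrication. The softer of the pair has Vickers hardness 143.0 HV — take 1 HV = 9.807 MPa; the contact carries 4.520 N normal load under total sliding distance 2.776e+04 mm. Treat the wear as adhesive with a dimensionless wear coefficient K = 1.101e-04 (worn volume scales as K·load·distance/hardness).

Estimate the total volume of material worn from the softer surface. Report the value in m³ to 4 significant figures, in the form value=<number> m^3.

value=9.851e-12 m^3

Every step maintains full precision — the intermediates are displayed rounded — one last rounding, at 4 significant digits.
Convert: Distance L = 2.776e+04 mm = 27.76 m.
Convert: Hardness H = 143.0 HV × 9.807 MPa/HV = 1402 MPa = 1.402e+09 Pa.
Expressed in SI base units: W = 4.520 N, H = 1.402e+09 Pa, K = 1.101e-04.
Volume removed: V = K·W·L/H = 1.101e-04 · 4.520 · 27.76 / 1.402e+09 = 9.851e-12 m³.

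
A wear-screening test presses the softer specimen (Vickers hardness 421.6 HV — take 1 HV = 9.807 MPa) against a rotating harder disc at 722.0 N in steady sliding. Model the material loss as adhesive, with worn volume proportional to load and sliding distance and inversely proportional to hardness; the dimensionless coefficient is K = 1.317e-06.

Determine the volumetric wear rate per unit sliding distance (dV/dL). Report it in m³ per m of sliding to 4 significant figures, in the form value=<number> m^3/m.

value=2.300e-13 m^3/m

The algebra maintains full float precision; the intermediates are printed rounded — one final rounding to four significant figures.
Convert: Hardness H = 421.6 HV × 9.807 MPa/HV = 4135 MPa = 4.135e+09 Pa.
In SI base units, W = 722.0 N, H = 4.135e+09 Pa, K = 1.317e-06.
Wear rate dV/dL = K·W/H (independent of L): 1.317e-06 · 722.0 / 4.135e+09 = 2.300e-13 m³/m.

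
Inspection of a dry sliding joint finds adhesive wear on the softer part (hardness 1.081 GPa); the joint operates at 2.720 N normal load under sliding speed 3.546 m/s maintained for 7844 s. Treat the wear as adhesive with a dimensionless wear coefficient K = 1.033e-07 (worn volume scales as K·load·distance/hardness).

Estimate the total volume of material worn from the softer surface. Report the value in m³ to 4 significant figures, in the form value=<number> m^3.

Intermediates are displayed rounded, and each operation holds full float precision — a lone final rounding, at four significant digits.
Convert: Path length L = v·t = 3.546 m/s × 7844 s = 2.781e+04 m.
Convert: Hardness H = 1.081 GPa = 1.081e+09 Pa.
SI base units throughout: W = 2.720 N, H = 1.081e+09 Pa, K = 1.033e-07.
Wear volume V = K·W·L/H = 1.033e-07 · 2.720 · 2.781e+04 / 1.081e+09 = 7.230e-12 m³.

value=7.230e-12 m^3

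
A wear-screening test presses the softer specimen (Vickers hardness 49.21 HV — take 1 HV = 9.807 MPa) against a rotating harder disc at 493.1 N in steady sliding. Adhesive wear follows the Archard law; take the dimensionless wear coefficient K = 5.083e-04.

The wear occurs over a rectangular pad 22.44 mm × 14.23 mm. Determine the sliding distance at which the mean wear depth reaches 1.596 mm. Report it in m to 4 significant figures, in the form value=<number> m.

value=981.3 m

Every step keeps full precision, and intermediate values appear rounded — rounded once at the end to four significant figures.
Hardness H = 49.21 HV × 9.807 MPa/HV = 482.6 MPa = 4.826e+08 Pa.
Pad sides 22.44 mm × 14.23 mm = 0.02244 m × 0.01423 m. Contact area A = 0.02244 m × 0.01423 m = 3.193e-04 m².
Depth limit h_lim = 1.596 mm = 0.001596 m.
Working in SI base units: W = 493.1 N, H = 4.826e+08 Pa, K = 5.083e-04.
Volume at the limit: V_lim = h_lim·A = 0.001596 · 3.193e-04 = 5.096e-07 m³.
Sliding life L = V_lim·H/(K·W) = 5.096e-07 · 4.826e+08 / (5.083e-04 · 493.1) = 981.3 m.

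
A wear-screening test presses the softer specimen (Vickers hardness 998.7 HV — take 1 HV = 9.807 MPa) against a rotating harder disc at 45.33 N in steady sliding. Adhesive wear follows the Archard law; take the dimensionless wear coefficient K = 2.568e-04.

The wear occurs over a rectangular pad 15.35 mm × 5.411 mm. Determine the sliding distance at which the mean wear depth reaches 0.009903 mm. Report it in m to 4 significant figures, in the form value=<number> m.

value=692.1 m

The intermediates are displayed rounded — the computation carries full float precision — rounded once at the end: four significant figures.
Hardness H = 998.7 HV × 9.807 MPa/HV = 9794 MPa = 9.794e+09 Pa.
Pad sides 15.35 mm × 5.411 mm = 0.01535 m × 0.005411 m. Contact area A = 0.01535 m × 0.005411 m = 8.306e-05 m².
Depth limit h_lim = 0.009903 mm = 9.903e-06 m.
In SI base units, W = 45.33 N, H = 9.794e+09 Pa, K = 2.568e-04.
Allowed volume V_lim = h_lim·A = 9.903e-06 · 8.306e-05 = 8.225e-10 m³.
Life L = V_lim·H/(K·W) = 8.225e-10 · 9.794e+09 / (2.568e-04 · 45.33) = 692.1 m.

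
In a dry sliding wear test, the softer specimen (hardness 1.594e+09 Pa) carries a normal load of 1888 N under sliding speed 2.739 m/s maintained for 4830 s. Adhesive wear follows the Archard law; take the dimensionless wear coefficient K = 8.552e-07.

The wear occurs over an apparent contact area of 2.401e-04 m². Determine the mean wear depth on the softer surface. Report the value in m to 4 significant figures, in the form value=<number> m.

Each operation maintains exact precision; intermediate values are printed rounded — rounded once at the end, at four significant figures.
Sliding distance L = v·t = 2.739 m/s × 4830 s = 1.323e+04 m.
SI base units throughout: W = 1888 N, H = 1.594e+09 Pa, K = 8.552e-07.
Archard volume V = K·W·L/H = 8.552e-07 · 1888 · 1.323e+04 / 1.594e+09 = 1.340e-08 m³.
Mean depth h = V/A = 1.340e-08 / 2.401e-04 = 5.581e-05 m.

value=5.581e-05 m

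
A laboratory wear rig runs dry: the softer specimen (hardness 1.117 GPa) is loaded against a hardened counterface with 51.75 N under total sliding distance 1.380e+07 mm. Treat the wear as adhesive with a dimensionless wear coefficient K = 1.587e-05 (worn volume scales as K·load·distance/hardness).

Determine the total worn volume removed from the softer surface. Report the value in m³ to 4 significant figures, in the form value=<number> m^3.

value=1.015e-08 m^3

Each operation carries full precision, and intermediate values are displayed rounded — a lone final rounding to four significant figures.
Path length L = 1.380e+07 mm = 1.380e+04 m.
Hardness H = 1.117 GPa = 1.117e+09 Pa.
In SI base units, W = 51.75 N, H = 1.117e+09 Pa, K = 1.587e-05.
The Archard volume V = K·W·L/H = 1.587e-05 · 51.75 · 1.380e+04 / 1.117e+09 = 1.015e-08 m³.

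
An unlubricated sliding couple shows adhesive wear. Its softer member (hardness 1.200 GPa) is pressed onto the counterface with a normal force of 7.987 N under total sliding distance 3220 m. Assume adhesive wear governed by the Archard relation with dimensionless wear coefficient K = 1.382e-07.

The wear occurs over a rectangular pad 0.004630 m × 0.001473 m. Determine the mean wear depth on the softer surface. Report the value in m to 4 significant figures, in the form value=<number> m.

The intermediates are printed rounded, and the computation carries full float precision — rounded just once, at four significant digits.
Convert: Hardness H = 1.200 GPa = 1.200e+09 Pa.
Convert: Contact area A = 0.004630 m × 0.001473 m = 6.820e-06 m².
SI base units throughout: W = 7.987 N, H = 1.200e+09 Pa, K = 1.382e-07.
Archard relation: V = K·W·L/H = 1.382e-07 · 7.987 · 3220 / 1.200e+09 = 2.962e-12 m³.
Wear depth h = V/A = 2.962e-12 / 6.820e-06 = 4.343e-07 m.

value=4.343e-07 m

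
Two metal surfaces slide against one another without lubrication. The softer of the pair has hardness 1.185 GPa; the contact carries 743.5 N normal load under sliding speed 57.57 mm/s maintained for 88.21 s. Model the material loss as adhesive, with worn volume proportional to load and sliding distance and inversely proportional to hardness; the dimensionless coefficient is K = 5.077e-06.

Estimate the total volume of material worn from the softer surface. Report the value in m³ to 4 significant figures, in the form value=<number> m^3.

The intermediates are printed rounded; all working math holds full precision — a single final rounding, at 4 significant digits.
Convert: Sliding speed v = 57.57 mm/s = 0.05757 m/s. Path length L = v·t = 0.05757 m/s × 88.21 s = 5.078 m.
Convert: Hardness H = 1.185 GPa = 1.185e+09 Pa.
SI base units throughout: W = 743.5 N, H = 1.185e+09 Pa, K = 5.077e-06.
Archard volume V = K·W·L/H = 5.077e-06 · 743.5 · 5.078 / 1.185e+09 = 1.618e-11 m³.

value=1.618e-11 m^3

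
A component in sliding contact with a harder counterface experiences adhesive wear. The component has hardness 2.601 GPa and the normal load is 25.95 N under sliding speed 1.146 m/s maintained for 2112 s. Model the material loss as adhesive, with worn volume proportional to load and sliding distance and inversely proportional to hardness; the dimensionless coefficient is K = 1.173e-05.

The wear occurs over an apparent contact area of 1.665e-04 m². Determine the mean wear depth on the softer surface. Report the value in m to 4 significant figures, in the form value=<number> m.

value=1.701e-06 m

Shown intermediates are rounded; each operation runs at exact precision — rounded once at the end, at 4 significant digits.
Convert: The distance L = v·t = 1.146 m/s × 2112 s = 2420 m.
Convert: Hardness H = 2.601 GPa = 2.601e+09 Pa.
In SI base units, W = 25.95 N, H = 2.601e+09 Pa, K = 1.173e-05.
Volume removed: V = K·W·L/H = 1.173e-05 · 25.95 · 2420 / 2.601e+09 = 2.833e-10 m³.
Depth h = V/A = 2.833e-10 / 1.665e-04 = 1.701e-06 m.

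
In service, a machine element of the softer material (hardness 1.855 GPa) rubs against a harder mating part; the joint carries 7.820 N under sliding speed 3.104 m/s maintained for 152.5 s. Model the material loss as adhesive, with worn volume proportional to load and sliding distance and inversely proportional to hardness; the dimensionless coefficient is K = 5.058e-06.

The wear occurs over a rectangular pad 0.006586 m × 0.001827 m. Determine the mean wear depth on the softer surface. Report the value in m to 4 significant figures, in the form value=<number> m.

value=8.388e-07 m

Intermediate values are displayed rounded, and the computation holds full precision, and one last rounding: four significant digits.
Distance L = v·t = 3.104 m/s × 152.5 s = 473.4 m.
Hardness H = 1.855 GPa = 1.855e+09 Pa.
Contact area A = 0.006586 m × 0.001827 m = 1.203e-05 m².
Collected in SI base units: W = 7.820 N, H = 1.855e+09 Pa, K = 5.058e-06.
The Archard volume V = K·W·L/H = 5.058e-06 · 7.820 · 473.4 / 1.855e+09 = 1.009e-11 m³.
Wear depth h = V/A = 1.009e-11 / 1.203e-05 = 8.388e-07 m.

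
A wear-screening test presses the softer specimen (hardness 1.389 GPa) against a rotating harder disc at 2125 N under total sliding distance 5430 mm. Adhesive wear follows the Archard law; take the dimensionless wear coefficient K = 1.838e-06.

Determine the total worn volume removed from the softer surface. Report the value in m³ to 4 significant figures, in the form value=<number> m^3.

value=1.527e-11 m^3

The computation maintains full float precision; the intermediates appear rounded. Rounded just once to four significant figures.
Convert: Distance covered L = 5430 mm = 5.430 m.
Convert: Hardness H = 1.389 GPa = 1.389e+09 Pa.
As SI base values: W = 2125 N, H = 1.389e+09 Pa, K = 1.838e-06.
Archard relation: V = K·W·L/H = 1.838e-06 · 2125 · 5.430 / 1.389e+09 = 1.527e-11 m³.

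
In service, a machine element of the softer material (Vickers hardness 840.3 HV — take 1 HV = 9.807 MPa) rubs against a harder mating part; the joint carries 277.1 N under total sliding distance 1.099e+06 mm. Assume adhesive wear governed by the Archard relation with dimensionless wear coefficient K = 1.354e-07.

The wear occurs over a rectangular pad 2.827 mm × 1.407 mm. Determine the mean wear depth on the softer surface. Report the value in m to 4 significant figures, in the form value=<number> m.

All working math holds exact precision. Intermediate values are shown rounded, and rounded once at the end to four significant digits.
Total distance L = 1.099e+06 mm = 1099 m.
Hardness H = 840.3 HV × 9.807 MPa/HV = 8241 MPa = 8.241e+09 Pa.
Pad sides 2.827 mm × 1.407 mm = 0.002827 m × 0.001407 m. Contact area A = 0.002827 m × 0.001407 m = 3.978e-06 m².
Working in SI base units: W = 277.1 N, H = 8.241e+09 Pa, K = 1.354e-07.
Apply Archard: V = K·W·L/H = 1.354e-07 · 277.1 · 1099 / 8.241e+09 = 5.004e-12 m³.
Depth h = V/A = 5.004e-12 / 3.978e-06 = 1.258e-06 m.

value=1.258e-06 m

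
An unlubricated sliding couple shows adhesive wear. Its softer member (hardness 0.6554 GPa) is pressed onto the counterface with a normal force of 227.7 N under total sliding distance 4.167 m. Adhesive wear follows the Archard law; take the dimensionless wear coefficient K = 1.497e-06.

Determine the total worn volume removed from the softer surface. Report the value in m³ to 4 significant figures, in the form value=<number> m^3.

Intermediates are displayed rounded — each operation runs at full float precision. Rounded just once, at 4 significant figures.
Hardness H = 0.6554 GPa = 6.554e+08 Pa.
As SI base values: W = 227.7 N, H = 6.554e+08 Pa, K = 1.497e-06.
Volume removed: V = K·W·L/H = 1.497e-06 · 227.7 · 4.167 / 6.554e+08 = 2.167e-12 m³.

value=2.167e-12 m^3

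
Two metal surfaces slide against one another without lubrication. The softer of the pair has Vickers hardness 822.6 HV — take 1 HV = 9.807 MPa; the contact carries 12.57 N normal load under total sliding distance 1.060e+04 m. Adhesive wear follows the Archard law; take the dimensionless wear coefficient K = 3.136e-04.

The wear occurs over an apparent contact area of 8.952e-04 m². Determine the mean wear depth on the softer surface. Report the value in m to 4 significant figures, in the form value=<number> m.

value=5.786e-06 m

Intermediates are printed rounded; each operation carries exact precision. Rounded once at the end: 4 significant digits.
Hardness H = 822.6 HV × 9.807 MPa/HV = 8067 MPa = 8.067e+09 Pa.
In SI base units, W = 12.57 N, H = 8.067e+09 Pa, K = 3.136e-04.
The Archard volume V = K·W·L/H = 3.136e-04 · 12.57 · 1.060e+04 / 8.067e+09 = 5.180e-09 m³.
Depth h = V/A = 5.180e-09 / 8.952e-04 = 5.786e-06 m.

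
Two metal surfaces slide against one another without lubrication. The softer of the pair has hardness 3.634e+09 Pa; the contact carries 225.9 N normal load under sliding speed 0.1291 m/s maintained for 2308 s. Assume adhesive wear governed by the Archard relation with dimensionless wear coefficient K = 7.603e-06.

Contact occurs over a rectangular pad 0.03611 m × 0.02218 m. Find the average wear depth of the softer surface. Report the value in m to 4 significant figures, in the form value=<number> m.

Intermediate values appear rounded; every step carries full precision. Rounded just once to four significant figures.
Sliding distance L = v·t = 0.1291 m/s × 2308 s = 298.0 m.
Contact area A = 0.03611 m × 0.02218 m = 8.009e-04 m².
Working in SI base units: W = 225.9 N, H = 3.634e+09 Pa, K = 7.603e-06.
Wear volume V = K·W·L/H = 7.603e-06 · 225.9 · 298.0 / 3.634e+09 = 1.408e-10 m³.
Depth h = V/A = 1.408e-10 / 8.009e-04 = 1.758e-07 m.

value=1.758e-07 m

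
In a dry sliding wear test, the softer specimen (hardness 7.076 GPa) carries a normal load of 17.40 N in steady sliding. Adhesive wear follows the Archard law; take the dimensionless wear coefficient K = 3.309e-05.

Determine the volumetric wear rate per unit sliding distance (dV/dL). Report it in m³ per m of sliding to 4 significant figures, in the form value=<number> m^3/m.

value=8.137e-14 m^3/m

Intermediates are shown rounded. Every step runs at full precision, and a single final rounding, at 4 significant digits.
Hardness H = 7.076 GPa = 7.076e+09 Pa.
Collected in SI base units: W = 17.40 N, H = 7.076e+09 Pa, K = 3.309e-05.
Rate of wear dV/dL = K·W/H, per unit distance: 3.309e-05 · 17.40 / 7.076e+09 = 8.137e-14 m³/m.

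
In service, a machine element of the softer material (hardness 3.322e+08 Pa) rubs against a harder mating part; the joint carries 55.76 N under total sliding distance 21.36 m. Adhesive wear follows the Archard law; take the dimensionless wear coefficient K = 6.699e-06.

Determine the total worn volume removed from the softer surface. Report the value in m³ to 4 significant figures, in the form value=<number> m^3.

value=2.402e-11 m^3

All working math keeps full precision. Displayed values are rounded, and one last rounding, at 4 significant digits.
As SI base values: W = 55.76 N, H = 3.322e+08 Pa, K = 6.699e-06.
Volume removed: V = K·W·L/H = 6.699e-06 · 55.76 · 21.36 / 3.322e+08 = 2.402e-11 m³.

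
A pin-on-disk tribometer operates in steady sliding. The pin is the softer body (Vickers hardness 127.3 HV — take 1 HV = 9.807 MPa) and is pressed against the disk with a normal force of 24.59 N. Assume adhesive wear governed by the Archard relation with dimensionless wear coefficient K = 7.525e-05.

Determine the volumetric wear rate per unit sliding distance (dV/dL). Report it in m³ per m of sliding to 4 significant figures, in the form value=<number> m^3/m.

value=1.482e-12 m^3/m

Intermediates are displayed rounded — each operation runs at exact precision; rounded once at the end to 4 significant digits.
Hardness H = 127.3 HV × 9.807 MPa/HV = 1248 MPa = 1.248e+09 Pa.
In SI base units, W = 24.59 N, H = 1.248e+09 Pa, K = 7.525e-05.
Volumetric rate dV/dL = K·W/H (no L dependence): 7.525e-05 · 24.59 / 1.248e+09 = 1.482e-12 m³/m.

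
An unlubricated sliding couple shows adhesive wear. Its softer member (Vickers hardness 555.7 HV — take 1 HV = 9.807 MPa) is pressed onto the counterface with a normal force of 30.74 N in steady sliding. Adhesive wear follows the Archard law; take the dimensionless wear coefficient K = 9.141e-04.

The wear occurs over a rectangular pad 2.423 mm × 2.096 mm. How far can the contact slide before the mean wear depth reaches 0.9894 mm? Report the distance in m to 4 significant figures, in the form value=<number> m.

value=974.5 m

The computation keeps full precision, and intermediates are displayed rounded — a lone final rounding, at 4 significant digits.
Hardness H = 555.7 HV × 9.807 MPa/HV = 5450 MPa = 5.450e+09 Pa.
Pad sides 2.423 mm × 2.096 mm = 0.002423 m × 0.002096 m. Contact area A = 0.002423 m × 0.002096 m = 5.079e-06 m².
Depth limit h_lim = 0.9894 mm = 9.894e-04 m.
Expressed in SI base units: W = 30.74 N, H = 5.450e+09 Pa, K = 9.141e-04.
Volume at the limit: V_lim = h_lim·A = 9.894e-04 · 5.079e-06 = 5.025e-09 m³.
Inverting, life L = V_lim·H/(K·W) = 5.025e-09 · 5.450e+09 / (9.141e-04 · 30.74) = 974.5 m.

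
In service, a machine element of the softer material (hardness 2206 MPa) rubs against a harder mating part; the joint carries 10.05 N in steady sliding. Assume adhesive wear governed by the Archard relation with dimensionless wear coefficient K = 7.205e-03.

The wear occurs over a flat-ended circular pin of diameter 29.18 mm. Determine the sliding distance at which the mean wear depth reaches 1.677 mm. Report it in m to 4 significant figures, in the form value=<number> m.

All arithmetic keeps full float precision; quoted intermediates are rounded. Rounded just once to 4 significant digits.
Convert: Hardness H = 2206 MPa = 2.206e+09 Pa.
Convert: Pin diameter d = 29.18 mm = 0.02918 m. Contact area A = π·d²/4 = π·(0.02918 m)²/4 = 6.687e-04 m².
Convert: Depth limit h_lim = 1.677 mm = 0.001677 m.
Collected in SI base units: W = 10.05 N, H = 2.206e+09 Pa, K = 7.205e-03.
Limit volume V_lim = h_lim·A = 0.001677 · 6.687e-04 = 1.121e-06 m³.
So the life L = V_lim·H/(K·W) = 1.121e-06 · 2.206e+09 / (7.205e-03 · 10.05) = 3.417e+04 m.

value=3.417e+04 m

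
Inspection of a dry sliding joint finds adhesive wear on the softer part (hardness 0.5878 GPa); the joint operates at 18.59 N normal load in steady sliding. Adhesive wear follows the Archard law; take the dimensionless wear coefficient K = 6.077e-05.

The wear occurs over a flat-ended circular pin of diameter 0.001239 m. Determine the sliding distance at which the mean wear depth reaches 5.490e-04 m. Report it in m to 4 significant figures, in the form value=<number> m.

value=344.4 m

Printed values are rounded; the computation keeps exact precision; rounded just once to 4 significant digits.
Hardness H = 0.5878 GPa = 5.878e+08 Pa.
Contact area A = π·d²/4 = π·(0.001239 m)²/4 = 1.206e-06 m².
As SI base values: W = 18.59 N, H = 5.878e+08 Pa, K = 6.077e-05.
At the depth limit, V_lim = h_lim·A = 5.490e-04 · 1.206e-06 = 6.619e-10 m³.
So the life L = V_lim·H/(K·W) = 6.619e-10 · 5.878e+08 / (6.077e-05 · 18.59) = 344.4 m.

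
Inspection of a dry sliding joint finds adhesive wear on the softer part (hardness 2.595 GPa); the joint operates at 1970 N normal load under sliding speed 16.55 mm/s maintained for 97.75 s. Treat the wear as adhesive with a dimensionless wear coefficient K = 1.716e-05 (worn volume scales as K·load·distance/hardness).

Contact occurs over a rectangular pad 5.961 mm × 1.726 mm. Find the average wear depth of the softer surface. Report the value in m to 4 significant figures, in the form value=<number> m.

value=2.048e-06 m

All arithmetic keeps full float precision. The intermediates are displayed rounded; rounded just once to 4 significant digits.
Convert: Sliding speed v = 16.55 mm/s = 0.01655 m/s. The distance L = v·t = 0.01655 m/s × 97.75 s = 1.618 m.
Convert: Hardness H = 2.595 GPa = 2.595e+09 Pa.
Convert: Pad sides 5.961 mm × 1.726 mm = 0.005961 m × 0.001726 m. Contact area A = 0.005961 m × 0.001726 m = 1.029e-05 m².
SI base units throughout: W = 1970 N, H = 2.595e+09 Pa, K = 1.716e-05.
Volume removed: V = K·W·L/H = 1.716e-05 · 1970 · 1.618 / 2.595e+09 = 2.107e-11 m³.
Depth of wear h = V/A = 2.107e-11 / 1.029e-05 = 2.048e-06 m.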